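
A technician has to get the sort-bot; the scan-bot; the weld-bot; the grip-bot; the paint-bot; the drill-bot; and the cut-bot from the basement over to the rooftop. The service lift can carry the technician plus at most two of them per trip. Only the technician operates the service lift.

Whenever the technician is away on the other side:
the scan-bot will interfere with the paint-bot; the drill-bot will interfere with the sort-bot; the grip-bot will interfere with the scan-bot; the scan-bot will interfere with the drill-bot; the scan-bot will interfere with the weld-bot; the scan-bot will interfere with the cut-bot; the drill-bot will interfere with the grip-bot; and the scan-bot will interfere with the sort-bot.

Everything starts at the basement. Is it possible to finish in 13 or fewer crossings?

Yes — this plan uses 11 crossings (≤ 13):
1. Technician goes to the rooftop with the drill-bot and the scan-bot.  [the basement: the cut-bot, the grip-bot, the paint-bot, the sort-bot, the weld-bot | the rooftop: the drill-bot, the scan-bot]
2. Technician goes back to the basement with the scan-bot.  [the basement: the cut-bot, the grip-bot, the paint-bot, the scan-bot, the sort-bot, the weld-bot | the rooftop: the drill-bot]
3. Technician goes to the rooftop with the scan-bot and the weld-bot.  [the basement: the cut-bot, the grip-bot, the paint-bot, the sort-bot | the rooftop: the drill-bot, the scan-bot, the weld-bot]
4. Technician goes back to the basement with the scan-bot.  [the basement: the cut-bot, the grip-bot, the paint-bot, the scan-bot, the sort-bot | the rooftop: the drill-bot, the weld-bot]
5. Technician goes to the rooftop with the paint-bot and the scan-bot.  [the basement: the cut-bot, the grip-bot, the sort-bot | the rooftop: the drill-bot, the paint-bot, the scan-bot, the weld-bot]
6. Technician goes back to the basement with the scan-bot.  [the basement: the cut-bot, the grip-bot, the scan-bot, the sort-bot | the rooftop: the drill-bot, the paint-bot, the weld-bot]
7. Technician goes to the rooftop with the cut-bot and the scan-bot.  [the basement: the grip-bot, the sort-bot | the rooftop: the cut-bot, the drill-bot, the paint-bot, the scan-bot, the weld-bot]
8. Technician goes back to the basement with the scan-bot.  [the basement: the grip-bot, the scan-bot, the sort-bot | the rooftop: the cut-bot, the drill-bot, the paint-bot, the weld-bot]
9. Technician goes to the rooftop with the grip-bot and the sort-bot.  [the basement: the scan-bot | the rooftop: the cut-bot, the drill-bot, the grip-bot, the paint-bot, the sort-bot, the weld-bot]
10. Technician goes back to the basement with the drill-bot.  [the basement: the drill-bot, the scan-bot | the rooftop: the cut-bot, the grip-bot, the paint-bot, the sort-bot, the weld-bot]
11. Technician goes to the rooftop with the drill-bot and the scan-bot.  [the basement: — | the rooftop: the cut-bot, the drill-bot, the grip-bot, the paint-bot, the scan-bot, the sort-bot, the weld-bot]

Yes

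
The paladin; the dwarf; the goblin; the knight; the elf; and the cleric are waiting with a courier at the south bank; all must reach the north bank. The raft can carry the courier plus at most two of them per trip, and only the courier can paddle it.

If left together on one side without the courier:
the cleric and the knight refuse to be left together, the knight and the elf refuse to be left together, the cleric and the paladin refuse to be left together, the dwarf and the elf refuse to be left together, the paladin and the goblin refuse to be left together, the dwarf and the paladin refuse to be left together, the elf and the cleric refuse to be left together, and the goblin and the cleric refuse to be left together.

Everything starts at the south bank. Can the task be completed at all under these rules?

Whatever the first load, the items left behind include a forbidden pair without the courier. No opening move is safe, so no plan exists.

No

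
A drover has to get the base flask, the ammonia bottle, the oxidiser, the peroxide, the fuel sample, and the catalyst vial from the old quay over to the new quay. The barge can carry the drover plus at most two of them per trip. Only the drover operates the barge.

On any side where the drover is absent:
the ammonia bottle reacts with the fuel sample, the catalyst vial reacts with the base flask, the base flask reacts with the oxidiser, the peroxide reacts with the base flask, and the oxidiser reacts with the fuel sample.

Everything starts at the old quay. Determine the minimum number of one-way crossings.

Counting alone: the drover can take at most 2 across per trip to the new quay, so moving all 6 needs at least 3 loaded trips out, with a return between consecutive ones — at least 5 crossings.
The safety rule pushes this higher. Following every safe sequence of crossings, the most of the 6 that can be at the new quay as the barge arrives there on crossing 5 is 5 — never all 6.
So no plan with fewer than 7 crossings exists, and this one achieves 7:
1. Drover goes to the new quay with the base flask and the fuel sample.
2. Drover goes back to the old quay alone.
3. Drover goes to the new quay with the ammonia bottle and the oxidiser.
4. Drover goes back to the old quay with the base flask and the fuel sample.
5. Drover goes to the new quay with the catalyst vial and the peroxide.
6. Drover goes back to the old quay alone.
7. Drover goes to the new quay with the base flask and the fuel sample.

7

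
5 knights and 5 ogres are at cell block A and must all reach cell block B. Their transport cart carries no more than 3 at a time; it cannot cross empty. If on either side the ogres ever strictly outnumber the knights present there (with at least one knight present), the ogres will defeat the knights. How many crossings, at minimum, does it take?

Counting alone: each trip to cell block B takes at most 3 across and each return brings at least 1 back, so after t trips out (and t−1 returns) at most 3t − (t−1) of the 10 are across; that first reaches 10 at t = 5, so at least 9 crossings are needed.
The safety rule pushes this higher. Following every safe sequence of crossings, the most of the 10 that can be at cell block B as the transport cart arrives there on crossing 9 is 9 — never all 10.
So no plan with fewer than 11 crossings exists, and this one achieves 11:
1. 2 ogres → cell block B.  (cell block A: 5K 3O; cell block B: 0K 2O)
2. 1 ogre ← cell block A.  (cell block A: 5K 4O; cell block B: 0K 1O)
3. 3 ogres → cell block B.  (cell block A: 5K 1O; cell block B: 0K 4O)
4. 1 ogre ← cell block A.  (cell block A: 5K 2O; cell block B: 0K 3O)
5. 3 knights → cell block B.  (cell block A: 2K 2O; cell block B: 3K 3O)
6. 1 knight and 1 ogre ← cell block A.  (cell block A: 3K 3O; cell block B: 2K 2O)
7. 3 knights → cell block B.  (cell block A: 0K 3O; cell block B: 5K 2O)
8. 1 ogre ← cell block A.  (cell block A: 0K 4O; cell block B: 5K 1O)
9. 2 ogres → cell block B.  (cell block A: 0K 2O; cell block B: 5K 3O)
10. 1 ogre ← cell block A.  (cell block A: 0K 3O; cell block B: 5K 2O)
11. 3 ogres → cell block B.  (cell block A: 0K 0O; cell block B: 5K 5O)

11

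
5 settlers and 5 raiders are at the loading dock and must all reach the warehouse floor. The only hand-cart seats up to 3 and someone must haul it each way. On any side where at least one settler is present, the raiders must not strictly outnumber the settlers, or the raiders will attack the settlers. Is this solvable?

1. 2 raiders → the warehouse floor.  (the loading dock: 5S 3R; the warehouse floor: 0S 2R)
2. 1 raider ← the loading dock.  (the loading dock: 5S 4R; the warehouse floor: 0S 1R)
3. 3 raiders → the warehouse floor.  (the loading dock: 5S 1R; the warehouse floor: 0S 4R)
4. 1 raider ← the loading dock.  (the loading dock: 5S 2R; the warehouse floor: 0S 3R)
5. 3 settlers → the warehouse floor.  (the loading dock: 2S 2R; the warehouse floor: 3S 3R)
6. 1 settler and 1 raider ← the loading dock.  (the loading dock: 3S 3R; the warehouse floor: 2S 2R)
7. 3 settlers → the warehouse floor.  (the loading dock: 0S 3R; the warehouse floor: 5S 2R)
8. 1 raider ← the loading dock.  (the loading dock: 0S 4R; the warehouse floor: 5S 1R)
9. 2 raiders → the warehouse floor.  (the loading dock: 0S 2R; the warehouse floor: 5S 3R)
10. 1 raider ← the loading dock.  (the loading dock: 0S 3R; the warehouse floor: 5S 2R)
11. 3 raiders → the warehouse floor.  (the loading dock: 0S 0R; the warehouse floor: 5S 5R)

Yes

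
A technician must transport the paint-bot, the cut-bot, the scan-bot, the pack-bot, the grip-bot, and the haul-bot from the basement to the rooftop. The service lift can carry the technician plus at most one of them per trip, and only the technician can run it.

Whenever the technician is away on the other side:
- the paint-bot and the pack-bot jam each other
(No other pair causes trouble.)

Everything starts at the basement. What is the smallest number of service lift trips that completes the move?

11

Counting alone: the technician can take at most 1 across per trip to the rooftop, so moving all 6 needs at least 6 loaded trips out, with a return between consecutive ones — at least 11 crossings.
The plan below uses exactly 11 crossings, so it is optimal:
1. Technician goes to the rooftop with the paint-bot.  [the basement: the cut-bot, the grip-bot, the haul-bot, the pack-bot, the scan-bot | the rooftop: the paint-bot]
2. Technician goes back to the basement alone.  [the basement: the cut-bot, the grip-bot, the haul-bot, the pack-bot, the scan-bot | the rooftop: the paint-bot]
3. Technician goes to the rooftop with the cut-bot.  [the basement: the grip-bot, the haul-bot, the pack-bot, the scan-bot | the rooftop: the cut-bot, the paint-bot]
4. Technician goes back to the basement alone.  [the basement: the grip-bot, the haul-bot, the pack-bot, the scan-bot | the rooftop: the cut-bot, the paint-bot]
5. Technician goes to the rooftop with the scan-bot.  [the basement: the grip-bot, the haul-bot, the pack-bot | the rooftop: the cut-bot, the paint-bot, the scan-bot]
6. Technician goes back to the basement alone.  [the basement: the grip-bot, the haul-bot, the pack-bot | the rooftop: the cut-bot, the paint-bot, the scan-bot]
7. Technician goes to the rooftop with the grip-bot.  [the basement: the haul-bot, the pack-bot | the rooftop: the cut-bot, the grip-bot, the paint-bot, the scan-bot]
8. Technician goes back to the basement alone.  [the basement: the haul-bot, the pack-bot | the rooftop: the cut-bot, the grip-bot, the paint-bot, the scan-bot]
9. Technician goes to the rooftop with the haul-bot.  [the basement: the pack-bot | the rooftop: the cut-bot, the grip-bot, the haul-bot, the paint-bot, the scan-bot]
10. Technician goes back to the basement alone.  [the basement: the pack-bot | the rooftop: the cut-bot, the grip-bot, the haul-bot, the paint-bot, the scan-bot]
11. Technician goes to the rooftop with the pack-bot.  [the basement: — | the rooftop: the cut-bot, the grip-bot, the haul-bot, the pack-bot, the paint-bot, the scan-bot]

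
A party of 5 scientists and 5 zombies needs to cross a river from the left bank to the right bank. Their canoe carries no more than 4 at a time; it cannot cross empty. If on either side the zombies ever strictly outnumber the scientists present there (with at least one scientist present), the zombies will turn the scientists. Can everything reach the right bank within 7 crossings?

Yes — this plan uses 7 crossings (≤ 7):
1. 2 zombies → the right bank.  (the left bank: 5S 3Z; the right bank: 0S 2Z)
2. 1 zombie ← the left bank.  (the left bank: 5S 4Z; the right bank: 0S 1Z)
3. 4 zombies → the right bank.  (the left bank: 5S 0Z; the right bank: 0S 5Z)
4. 1 zombie ← the left bank.  (the left bank: 5S 1Z; the right bank: 0S 4Z)
5. 4 scientists → the right bank.  (the left bank: 1S 1Z; the right bank: 4S 4Z)
6. 1 scientist and 1 zombie ← the left bank.  (the left bank: 2S 2Z; the right bank: 3S 3Z)
7. 2 scientists and 2 zombies → the right bank.  (the left bank: 0S 0Z; the right bank: 5S 5Z)

Yes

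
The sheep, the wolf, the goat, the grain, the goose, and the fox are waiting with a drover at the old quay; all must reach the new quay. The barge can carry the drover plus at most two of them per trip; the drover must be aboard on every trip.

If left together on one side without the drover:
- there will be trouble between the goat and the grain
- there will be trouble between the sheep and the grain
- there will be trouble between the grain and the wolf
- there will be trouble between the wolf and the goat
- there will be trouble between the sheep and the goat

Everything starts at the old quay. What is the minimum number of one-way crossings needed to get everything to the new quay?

Counting alone: the drover can take at most 2 across per trip to the new quay, so moving all 6 needs at least 3 loaded trips out, with a return between consecutive ones — at least 5 crossings.
The safety rule pushes this higher. Following every safe sequence of crossings, the most of the 6 that can be at the new quay as the barge arrives there on crossings 5, 7 is 4, 5 respectively — never all 6.
So no plan with fewer than 9 crossings exists, and this one achieves 9:
1. Drover goes to the new quay with the goat and the grain.  [the old quay: the fox, the goose, the sheep, the wolf | the new quay: the goat, the grain]
2. Drover goes back to the old quay with the goat.  [the old quay: the fox, the goat, the goose, the sheep, the wolf | the new quay: the grain]
3. Drover goes to the new quay with the sheep and the wolf.  [the old quay: the fox, the goat, the goose | the new quay: the grain, the sheep, the wolf]
4. Drover goes back to the old quay with the grain.  [the old quay: the fox, the goat, the goose, the grain | the new quay: the sheep, the wolf]
5. Drover goes to the new quay with the goat and the goose.  [the old quay: the fox, the grain | the new quay: the goat, the goose, the sheep, the wolf]
6. Drover goes back to the old quay with the goat.  [the old quay: the fox, the goat, the grain | the new quay: the goose, the sheep, the wolf]
7. Drover goes to the new quay with the fox and the goat.  [the old quay: the grain | the new quay: the fox, the goat, the goose, the sheep, the wolf]
8. Drover goes back to the old quay with the goat.  [the old quay: the goat, the grain | the new quay: the fox, the goose, the sheep, the wolf]
9. Drover goes to the new quay with the goat and the grain.  [the old quay: — | the new quay: the fox, the goat, the goose, the grain, the sheep, the wolf]

9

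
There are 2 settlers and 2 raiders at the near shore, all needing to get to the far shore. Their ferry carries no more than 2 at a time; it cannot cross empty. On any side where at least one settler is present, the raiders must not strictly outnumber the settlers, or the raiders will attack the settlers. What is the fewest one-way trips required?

Counting alone: each trip to the far shore takes at most 2 across and each return brings at least 1 back, so after t trips out (and t−1 returns) at most 2t − (t−1) of the 4 are across; that first reaches 4 at t = 3, so at least 5 crossings are needed.
The plan below uses exactly 5 crossings, so it is optimal:
1. 2 raiders → the far shore.  (the near shore: 2S 0R; the far shore: 0S 2R)
2. 1 raider ← the near shore.  (the near shore: 2S 1R; the far shore: 0S 1R)
3. 2 settlers → the far shore.  (the near shore: 0S 1R; the far shore: 2S 1R)
4. 1 raider ← the near shore.  (the near shore: 0S 2R; the far shore: 2S 0R)
5. 2 raiders → the far shore.  (the near shore: 0S 0R; the far shore: 2S 2R)

5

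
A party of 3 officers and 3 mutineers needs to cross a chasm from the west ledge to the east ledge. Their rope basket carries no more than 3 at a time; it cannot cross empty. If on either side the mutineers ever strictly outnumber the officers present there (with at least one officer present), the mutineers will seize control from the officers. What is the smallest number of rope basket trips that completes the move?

5

Counting alone: each trip to the east ledge takes at most 3 across and each return brings at least 1 back, so after t trips out (and t−1 returns) at most 3t − (t−1) of the 6 are across; that first reaches 6 at t = 3, so at least 5 crossings are needed.
The plan below uses exactly 5 crossings, so it is optimal:
1. 2 mutineers → the east ledge.  (the west ledge: 3O 1M; the east ledge: 0O 2M)
2. 1 mutineer ← the west ledge.  (the west ledge: 3O 2M; the east ledge: 0O 1M)
3. 3 officers → the east ledge.  (the west ledge: 0O 2M; the east ledge: 3O 1M)
4. 1 mutineer ← the west ledge.  (the west ledge: 0O 3M; the east ledge: 3O 0M)
5. 3 mutineers → the east ledge.  (the west ledge: 0O 0M; the east ledge: 3O 3M)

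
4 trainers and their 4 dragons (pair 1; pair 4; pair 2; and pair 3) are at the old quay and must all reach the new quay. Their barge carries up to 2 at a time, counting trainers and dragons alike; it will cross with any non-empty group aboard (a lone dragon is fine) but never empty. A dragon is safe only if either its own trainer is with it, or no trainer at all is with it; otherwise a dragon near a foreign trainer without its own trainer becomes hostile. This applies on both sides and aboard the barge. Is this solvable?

Following every safe sequence of crossings from the start, the most of the 8 that can be at the new quay as the barge arrives there on crossings 1, 3, 5 is 2, 3, 4 respectively; the best ever achieved is 4 of 8.
From crossing 7 on, no configuration arises that was not already reachable earlier: only 44 distinct safe configurations (who is on which side, and where the barge is) can ever be reached, none of them has everyone across, and every continuation just revisits them. So no valid plan exists.

No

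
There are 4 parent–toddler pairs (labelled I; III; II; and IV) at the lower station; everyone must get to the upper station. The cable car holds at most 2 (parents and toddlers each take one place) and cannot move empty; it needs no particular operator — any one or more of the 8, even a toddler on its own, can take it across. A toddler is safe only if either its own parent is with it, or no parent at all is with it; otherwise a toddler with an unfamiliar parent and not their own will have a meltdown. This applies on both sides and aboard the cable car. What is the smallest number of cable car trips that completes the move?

Following every safe sequence of crossings from the start, the most of the 8 that can be at the upper station as the cable car arrives there on crossings 1, 3, 5 is 2, 3, 4 respectively; the best ever achieved is 4 of 8.
From crossing 7 on, no configuration arises that was not already reachable earlier: only 44 distinct safe configurations (who is on which side, and where the cable car is) can ever be reached, none of them has everyone across, and every continuation just revisits them. So no valid plan exists.

impossible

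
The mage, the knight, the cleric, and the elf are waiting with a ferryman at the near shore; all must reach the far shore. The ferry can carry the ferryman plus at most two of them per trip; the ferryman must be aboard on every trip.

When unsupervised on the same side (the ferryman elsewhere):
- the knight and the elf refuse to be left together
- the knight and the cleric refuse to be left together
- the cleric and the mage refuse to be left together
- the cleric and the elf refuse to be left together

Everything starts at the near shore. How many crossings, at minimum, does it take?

5

Counting alone: the ferryman can take at most 2 across per trip to the far shore, so moving all 4 needs at least 2 loaded trips out, with a return between consecutive ones — at least 3 crossings.
The safety rule pushes this higher. Following every safe sequence of crossings, the most of the 4 that can be at the far shore as the ferry arrives there on crossing 3 is 3 — never all 4.
So no plan with fewer than 5 crossings exists, and this one achieves 5:
1. Ferryman goes to the far shore with the cleric and the knight.  [the near shore: the elf, the mage | the far shore: the cleric, the knight]
2. Ferryman goes back to the near shore with the knight.  [the near shore: the elf, the knight, the mage | the far shore: the cleric]
3. Ferryman goes to the far shore with the knight and the mage.  [the near shore: the elf | the far shore: the cleric, the knight, the mage]
4. Ferryman goes back to the near shore with the cleric.  [the near shore: the cleric, the elf | the far shore: the knight, the mage]
5. Ferryman goes to the far shore with the cleric and the elf.  [the near shore: — | the far shore: the cleric, the elf, the knight, the mage]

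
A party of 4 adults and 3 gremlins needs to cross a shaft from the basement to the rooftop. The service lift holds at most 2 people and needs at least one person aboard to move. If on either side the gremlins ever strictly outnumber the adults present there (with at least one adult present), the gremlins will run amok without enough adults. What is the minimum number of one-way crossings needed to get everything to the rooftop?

Counting alone: each trip to the rooftop takes at most 2 across and each return brings at least 1 back, so after t trips out (and t−1 returns) at most 2t − (t−1) of the 7 are across; that first reaches 7 at t = 6, so at least 11 crossings are needed.
The plan below uses exactly 11 crossings, so it is optimal:
1. 2 gremlins → the rooftop.  (the basement: 4A 1G; the rooftop: 0A 2G)
2. 1 gremlin ← the basement.  (the basement: 4A 2G; the rooftop: 0A 1G)
3. 2 gremlins → the rooftop.  (the basement: 4A 0G; the rooftop: 0A 3G)
4. 1 gremlin ← the basement.  (the basement: 4A 1G; the rooftop: 0A 2G)
5. 2 adults → the rooftop.  (the basement: 2A 1G; the rooftop: 2A 2G)
6. 1 gremlin ← the basement.  (the basement: 2A 2G; the rooftop: 2A 1G)
7. 1 adult and 1 gremlin → the rooftop.  (the basement: 1A 1G; the rooftop: 3A 2G)
8. 1 adult ← the basement.  (the basement: 2A 1G; the rooftop: 2A 2G)
9. 1 adult and 1 gremlin → the rooftop.  (the basement: 1A 0G; the rooftop: 3A 3G)
10. 1 gremlin ← the basement.  (the basement: 1A 1G; the rooftop: 3A 2G)
11. 1 adult and 1 gremlin → the rooftop.  (the basement: 0A 0G; the rooftop: 4A 3G)

11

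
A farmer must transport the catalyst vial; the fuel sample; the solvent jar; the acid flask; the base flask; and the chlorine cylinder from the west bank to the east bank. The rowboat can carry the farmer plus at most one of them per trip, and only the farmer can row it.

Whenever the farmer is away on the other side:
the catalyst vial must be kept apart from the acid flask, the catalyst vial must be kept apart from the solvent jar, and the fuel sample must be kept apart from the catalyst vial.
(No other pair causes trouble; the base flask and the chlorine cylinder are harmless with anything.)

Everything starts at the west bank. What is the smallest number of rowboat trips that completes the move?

Following every safe sequence of crossings from the start, the most of the 6 that can be at the east bank as the rowboat arrives there on crossings 1, 3, 5, 7 is 1, 2, 3, 4 respectively; the best ever achieved is 4 of 6.
From crossing 9 on, no configuration arises that was not already reachable earlier: only 36 distinct safe configurations (who is on which side, and where the rowboat is) can ever be reached, none of them has everyone across, and every continuation just revisits them. So no valid plan exists.

impossible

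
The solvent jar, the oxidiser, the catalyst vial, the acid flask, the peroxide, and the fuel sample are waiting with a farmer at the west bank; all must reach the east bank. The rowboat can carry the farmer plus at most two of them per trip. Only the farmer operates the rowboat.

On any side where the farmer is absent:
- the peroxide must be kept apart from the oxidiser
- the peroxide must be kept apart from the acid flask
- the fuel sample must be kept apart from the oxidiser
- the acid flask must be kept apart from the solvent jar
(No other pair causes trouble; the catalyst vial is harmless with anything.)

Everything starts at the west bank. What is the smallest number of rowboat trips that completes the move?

Counting alone: the farmer can take at most 2 across per trip to the east bank, so moving all 6 needs at least 3 loaded trips out, with a return between consecutive ones — at least 5 crossings.
The safety rule pushes this higher. Following every safe sequence of crossings, the most of the 6 that can be at the east bank as the rowboat arrives there on crossing 5 is 5 — never all 6.
So no plan with fewer than 7 crossings exists, and this one achieves 7:
1. Farmer goes to the east bank with the acid flask and the oxidiser.  [the west bank: the catalyst vial, the fuel sample, the peroxide, the solvent jar | the east bank: the acid flask, the oxidiser]
2. Farmer goes back to the west bank alone.  [the west bank: the catalyst vial, the fuel sample, the peroxide, the solvent jar | the east bank: the acid flask, the oxidiser]
3. Farmer goes to the east bank with the catalyst vial and the solvent jar.  [the west bank: the fuel sample, the peroxide | the east bank: the acid flask, the catalyst vial, the oxidiser, the solvent jar]
4. Farmer goes back to the west bank with the acid flask.  [the west bank: the acid flask, the fuel sample, the peroxide | the east bank: the catalyst vial, the oxidiser, the solvent jar]
5. Farmer goes to the east bank with the fuel sample and the peroxide.  [the west bank: the acid flask | the east bank: the catalyst vial, the fuel sample, the oxidiser, the peroxide, the solvent jar]
6. Farmer goes back to the west bank with the oxidiser.  [the west bank: the acid flask, the oxidiser | the east bank: the catalyst vial, the fuel sample, the peroxide, the solvent jar]
7. Farmer goes to the east bank with the acid flask and the oxidiser.  [the west bank: — | the east bank: the acid flask, the catalyst vial, the fuel sample, the oxidiser, the peroxide, the solvent jar]

7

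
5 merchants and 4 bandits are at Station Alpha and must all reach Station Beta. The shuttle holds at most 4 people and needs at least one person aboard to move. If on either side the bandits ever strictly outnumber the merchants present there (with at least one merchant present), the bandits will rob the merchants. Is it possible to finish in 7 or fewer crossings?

Yes

Yes — this plan uses 5 crossings (≤ 7):
1. 3 bandits → Station Beta.  (Station Alpha: 5M 1B; Station Beta: 0M 3B)
2. 1 bandit ← Station Alpha.  (Station Alpha: 5M 2B; Station Beta: 0M 2B)
3. 3 merchants and 1 bandit → Station Beta.  (Station Alpha: 2M 1B; Station Beta: 3M 3B)
4. 1 bandit ← Station Alpha.  (Station Alpha: 2M 2B; Station Beta: 3M 2B)
5. 2 merchants and 2 bandits → Station Beta.  (Station Alpha: 0M 0B; Station Beta: 5M 4B)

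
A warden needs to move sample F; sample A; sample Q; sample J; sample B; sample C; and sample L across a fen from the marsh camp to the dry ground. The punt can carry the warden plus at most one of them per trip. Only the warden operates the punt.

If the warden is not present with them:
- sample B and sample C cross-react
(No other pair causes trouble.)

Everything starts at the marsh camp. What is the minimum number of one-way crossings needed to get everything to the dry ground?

13

Counting alone: the warden can take at most 1 across per trip to the dry ground, so moving all 7 needs at least 7 loaded trips out, with a return between consecutive ones — at least 13 crossings.
The plan below uses exactly 13 crossings, so it is optimal:
1. Warden goes to the dry ground with sample B.  [the marsh camp: sample A, sample C, sample F, sample J, sample L, sample Q | the dry ground: sample B]
2. Warden goes back to the marsh camp alone.  [the marsh camp: sample A, sample C, sample F, sample J, sample L, sample Q | the dry ground: sample B]
3. Warden goes to the dry ground with sample F.  [the marsh camp: sample A, sample C, sample J, sample L, sample Q | the dry ground: sample B, sample F]
4. Warden goes back to the marsh camp alone.  [the marsh camp: sample A, sample C, sample J, sample L, sample Q | the dry ground: sample B, sample F]
5. Warden goes to the dry ground with sample A.  [the marsh camp: sample C, sample J, sample L, sample Q | the dry ground: sample A, sample B, sample F]
6. Warden goes back to the marsh camp alone.  [the marsh camp: sample C, sample J, sample L, sample Q | the dry ground: sample A, sample B, sample F]
7. Warden goes to the dry ground with sample Q.  [the marsh camp: sample C, sample J, sample L | the dry ground: sample A, sample B, sample F, sample Q]
8. Warden goes back to the marsh camp alone.  [the marsh camp: sample C, sample J, sample L | the dry ground: sample A, sample B, sample F, sample Q]
9. Warden goes to the dry ground with sample J.  [the marsh camp: sample C, sample L | the dry ground: sample A, sample B, sample F, sample J, sample Q]
10. Warden goes back to the marsh camp alone.  [the marsh camp: sample C, sample L | the dry ground: sample A, sample B, sample F, sample J, sample Q]
11. Warden goes to the dry ground with sample L.  [the marsh camp: sample C | the dry ground: sample A, sample B, sample F, sample J, sample L, sample Q]
12. Warden goes back to the marsh camp alone.  [the marsh camp: sample C | the dry ground: sample A, sample B, sample F, sample J, sample L, sample Q]
13. Warden goes to the dry ground with sample C.  [the marsh camp: — | the dry ground: sample A, sample B, sample C, sample F, sample J, sample L, sample Q]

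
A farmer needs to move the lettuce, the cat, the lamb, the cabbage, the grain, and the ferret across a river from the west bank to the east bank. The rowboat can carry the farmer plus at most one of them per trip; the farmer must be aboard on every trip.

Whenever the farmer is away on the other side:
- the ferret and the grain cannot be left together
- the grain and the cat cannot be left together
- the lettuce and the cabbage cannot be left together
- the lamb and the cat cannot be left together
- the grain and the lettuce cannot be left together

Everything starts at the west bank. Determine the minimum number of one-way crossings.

impossible

Whatever the first load, the items left behind include a forbidden pair without the farmer. No opening move is safe, so no plan exists.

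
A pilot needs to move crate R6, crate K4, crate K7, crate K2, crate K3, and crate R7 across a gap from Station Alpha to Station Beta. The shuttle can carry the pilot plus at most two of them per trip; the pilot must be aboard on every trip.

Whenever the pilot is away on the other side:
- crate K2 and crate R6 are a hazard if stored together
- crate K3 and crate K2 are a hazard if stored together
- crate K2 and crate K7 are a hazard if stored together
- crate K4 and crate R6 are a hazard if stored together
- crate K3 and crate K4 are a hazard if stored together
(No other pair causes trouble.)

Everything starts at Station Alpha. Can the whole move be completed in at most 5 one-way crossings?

No

Counting alone: the pilot can take at most 2 across per trip to Station Beta, so moving all 6 needs at least 3 loaded trips out, with a return between consecutive ones — at least 5 crossings.
The safety rule pushes this higher. Following every safe sequence of crossings, the most of the 6 that can be at Station Beta as the shuttle arrives there on crossing 5 is 5 — never all 6.
So the move cannot be finished within 5 crossings. (The shortest complete plan takes 7:)
1. Pilot goes to Station Beta with crate K2 and crate K4.  [Station Alpha: crate K3, crate K7, crate R6, crate R7 | Station Beta: crate K2, crate K4]
2. Pilot goes back to Station Alpha alone.  [Station Alpha: crate K3, crate K7, crate R6, crate R7 | Station Beta: crate K2, crate K4]
3. Pilot goes to Station Beta with crate K7 and crate R6.  [Station Alpha: crate K3, crate R7 | Station Beta: crate K2, crate K4, crate K7, crate R6]
4. Pilot goes back to Station Alpha with crate K2 and crate K4.  [Station Alpha: crate K2, crate K3, crate K4, crate R7 | Station Beta: crate K7, crate R6]
5. Pilot goes to Station Beta with crate K3 and crate R7.  [Station Alpha: crate K2, crate K4 | Station Beta: crate K3, crate K7, crate R6, crate R7]
6. Pilot goes back to Station Alpha alone.  [Station Alpha: crate K2, crate K4 | Station Beta: crate K3, crate K7, crate R6, crate R7]
7. Pilot goes to Station Beta with crate K2 and crate K4.  [Station Alpha: — | Station Beta: crate K2, crate K3, crate K4, crate K7, crate R6, crate R7]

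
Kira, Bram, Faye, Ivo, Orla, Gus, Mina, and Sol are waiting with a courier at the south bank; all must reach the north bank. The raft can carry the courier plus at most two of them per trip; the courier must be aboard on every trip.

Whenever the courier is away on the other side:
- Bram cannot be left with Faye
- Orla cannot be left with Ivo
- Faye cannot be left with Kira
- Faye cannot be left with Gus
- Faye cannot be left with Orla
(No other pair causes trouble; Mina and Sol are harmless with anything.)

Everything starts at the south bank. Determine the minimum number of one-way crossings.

Counting alone: the courier can take at most 2 across per trip to the north bank, so moving all 8 needs at least 4 loaded trips out, with a return between consecutive ones — at least 7 crossings.
The safety rule pushes this higher. Following every safe sequence of crossings, the most of the 8 that can be at the north bank as the raft arrives there on crossing 7 is 7 — never all 8.
So no plan with fewer than 9 crossings exists, and this one achieves 9:
1. Courier goes to the north bank with Faye and Ivo.
2. Courier goes back to the south bank alone.
3. Courier goes to the north bank with Bram and Kira.
4. Courier goes back to the south bank with Faye.
5. Courier goes to the north bank with Gus and Orla.
6. Courier goes back to the south bank with Ivo.
7. Courier goes to the north bank with Mina and Sol.
8. Courier goes back to the south bank alone.
9. Courier goes to the north bank with Faye and Ivo.

9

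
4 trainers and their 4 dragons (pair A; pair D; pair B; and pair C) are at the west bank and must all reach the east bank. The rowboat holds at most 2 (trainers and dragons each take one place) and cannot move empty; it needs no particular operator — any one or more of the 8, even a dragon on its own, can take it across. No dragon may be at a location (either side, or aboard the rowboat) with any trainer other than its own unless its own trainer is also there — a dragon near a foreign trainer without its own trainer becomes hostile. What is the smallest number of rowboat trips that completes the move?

impossible

Following every safe sequence of crossings from the start, the most of the 8 that can be at the east bank as the rowboat arrives there on crossings 1, 3, 5 is 2, 3, 4 respectively; the best ever achieved is 4 of 8.
From crossing 7 on, no configuration arises that was not already reachable earlier: only 44 distinct safe configurations (who is on which side, and where the rowboat is) can ever be reached, none of them has everyone across, and every continuation just revisits them. So no valid plan exists.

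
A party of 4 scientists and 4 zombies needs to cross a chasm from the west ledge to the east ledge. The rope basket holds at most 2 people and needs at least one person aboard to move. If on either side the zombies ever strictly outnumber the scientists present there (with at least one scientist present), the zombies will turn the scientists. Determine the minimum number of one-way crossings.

Following every safe sequence of crossings from the start, the most of the 8 that can be at the east ledge as the rope basket arrives there on crossings 1, 3, 5 is 2, 3, 4 respectively; the best ever achieved is 4 of 8.
From crossing 7 on, no configuration arises that was not already reachable earlier: only 11 distinct safe configurations (who is on which side, and where the rope basket is) can ever be reached, none of them has everyone across, and every continuation just revisits them. They are: 0 scientists + 0 zombies across (rope basket back at the start); 0 scientists + 1 zombie across (rope basket there); 0 scientists + 1 zombie across (rope basket back at the start); 0 scientists + 2 zombies across (rope basket there); 0 scientists + 2 zombies across (rope basket back at the start); 0 scientists + 3 zombies across (rope basket there); 0 scientists + 3 zombies across (rope basket back at the start); 0 scientists + 4 zombies across (rope basket there); 1 scientist + 1 zombie across (rope basket there); 1 scientist + 1 zombie across (rope basket back at the start); 2 scientists + 2 zombies across (rope basket there). So no valid plan exists.

impossible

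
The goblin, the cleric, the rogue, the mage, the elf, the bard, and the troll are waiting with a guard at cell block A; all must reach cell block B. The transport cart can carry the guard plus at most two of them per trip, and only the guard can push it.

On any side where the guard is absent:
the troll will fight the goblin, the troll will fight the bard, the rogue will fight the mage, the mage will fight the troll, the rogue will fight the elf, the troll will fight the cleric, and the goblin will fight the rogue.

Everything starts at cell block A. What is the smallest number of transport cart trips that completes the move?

Counting alone: the guard can take at most 2 across per trip to cell block B, so moving all 7 needs at least 4 loaded trips out, with a return between consecutive ones — at least 7 crossings.
The safety rule pushes this higher. Following every safe sequence of crossings, the most of the 7 that can be at cell block B as the transport cart arrives there on crossing 7 is 6 — never all 7.
So no plan with fewer than 9 crossings exists, and this one achieves 9:
1. Guard goes to cell block B with the rogue and the troll.  [cell block A: the bard, the cleric, the elf, the goblin, the mage | cell block B: the rogue, the troll]
2. Guard goes back to cell block A alone.  [cell block A: the bard, the cleric, the elf, the goblin, the mage | cell block B: the rogue, the troll]
3. Guard goes to cell block B with the elf.  [cell block A: the bard, the cleric, the goblin, the mage | cell block B: the elf, the rogue, the troll]
4. Guard goes back to cell block A with the rogue.  [cell block A: the bard, the cleric, the goblin, the mage, the rogue | cell block B: the elf, the troll]
5. Guard goes to cell block B with the goblin and the mage.  [cell block A: the bard, the cleric, the rogue | cell block B: the elf, the goblin, the mage, the troll]
6. Guard goes back to cell block A with the troll.  [cell block A: the bard, the cleric, the rogue, the troll | cell block B: the elf, the goblin, the mage]
7. Guard goes to cell block B with the bard and the cleric.  [cell block A: the rogue, the troll | cell block B: the bard, the cleric, the elf, the goblin, the mage]
8. Guard goes back to cell block A alone.  [cell block A: the rogue, the troll | cell block B: the bard, the cleric, the elf, the goblin, the mage]
9. Guard goes to cell block B with the rogue and the troll.  [cell block A: — | cell block B: the bard, the cleric, the elf, the goblin, the mage, the rogue, the troll]

9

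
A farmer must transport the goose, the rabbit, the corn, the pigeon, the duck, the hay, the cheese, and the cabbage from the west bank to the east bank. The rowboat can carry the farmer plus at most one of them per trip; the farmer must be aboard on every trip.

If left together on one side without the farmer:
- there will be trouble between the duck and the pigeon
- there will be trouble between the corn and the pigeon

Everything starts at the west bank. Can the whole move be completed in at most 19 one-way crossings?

Yes

Yes — this plan uses 17 crossings (≤ 19):
1. Farmer goes to the east bank with the pigeon.  [the west bank: the cabbage, the cheese, the corn, the duck, the goose, the hay, the rabbit | the east bank: the pigeon]
2. Farmer goes back to the west bank alone.  [the west bank: the cabbage, the cheese, the corn, the duck, the goose, the hay, the rabbit | the east bank: the pigeon]
3. Farmer goes to the east bank with the goose.  [the west bank: the cabbage, the cheese, the corn, the duck, the hay, the rabbit | the east bank: the goose, the pigeon]
4. Farmer goes back to the west bank alone.  [the west bank: the cabbage, the cheese, the corn, the duck, the hay, the rabbit | the east bank: the goose, the pigeon]
5. Farmer goes to the east bank with the rabbit.  [the west bank: the cabbage, the cheese, the corn, the duck, the hay | the east bank: the goose, the pigeon, the rabbit]
6. Farmer goes back to the west bank alone.  [the west bank: the cabbage, the cheese, the corn, the duck, the hay | the east bank: the goose, the pigeon, the rabbit]
7. Farmer goes to the east bank with the corn.  [the west bank: the cabbage, the cheese, the duck, the hay | the east bank: the corn, the goose, the pigeon, the rabbit]
8. Farmer goes back to the west bank with the pigeon.  [the west bank: the cabbage, the cheese, the duck, the hay, the pigeon | the east bank: the corn, the goose, the rabbit]
9. Farmer goes to the east bank with the duck.  [the west bank: the cabbage, the cheese, the hay, the pigeon | the east bank: the corn, the duck, the goose, the rabbit]
10. Farmer goes back to the west bank alone.  [the west bank: the cabbage, the cheese, the hay, the pigeon | the east bank: the corn, the duck, the goose, the rabbit]
11. Farmer goes to the east bank with the hay.  [the west bank: the cabbage, the cheese, the pigeon | the east bank: the corn, the duck, the goose, the hay, the rabbit]
12. Farmer goes back to the west bank alone.  [the west bank: the cabbage, the cheese, the pigeon | the east bank: the corn, the duck, the goose, the hay, the rabbit]
13. Farmer goes to the east bank with the cheese.  [the west bank: the cabbage, the pigeon | the east bank: the cheese, the corn, the duck, the goose, the hay, the rabbit]
14. Farmer goes back to the west bank alone.  [the west bank: the cabbage, the pigeon | the east bank: the cheese, the corn, the duck, the goose, the hay, the rabbit]
15. Farmer goes to the east bank with the cabbage.  [the west bank: the pigeon | the east bank: the cabbage, the cheese, the corn, the duck, the goose, the hay, the rabbit]
16. Farmer goes back to the west bank alone.  [the west bank: the pigeon | the east bank: the cabbage, the cheese, the corn, the duck, the goose, the hay, the rabbit]
17. Farmer goes to the east bank with the pigeon.  [the west bank: — | the east bank: the cabbage, the cheese, the corn, the duck, the goose, the hay, the pigeon, the rabbit]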